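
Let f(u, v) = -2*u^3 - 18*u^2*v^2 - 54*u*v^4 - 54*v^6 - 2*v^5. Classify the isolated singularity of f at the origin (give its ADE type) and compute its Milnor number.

Type E_8, Milnor number mu = 8.

The Hessian of f at 0 has rank 0. Corank 2; j^3 = -2*u^3 is a perfect cube, so E-series; the 5-jet and mu = 8 give E_8.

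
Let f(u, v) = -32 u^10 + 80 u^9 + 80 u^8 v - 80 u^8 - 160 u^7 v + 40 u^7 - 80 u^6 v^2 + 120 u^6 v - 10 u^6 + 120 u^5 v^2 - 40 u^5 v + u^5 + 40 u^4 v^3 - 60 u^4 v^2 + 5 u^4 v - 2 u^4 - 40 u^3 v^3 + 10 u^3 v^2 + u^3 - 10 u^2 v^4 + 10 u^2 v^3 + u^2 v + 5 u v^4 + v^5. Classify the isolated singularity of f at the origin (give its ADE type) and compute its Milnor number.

The Hessian of f at 0 is [[0, 0], [0, 0]] with rank 0, so corank 2. A Groebner basis of the Jacobian ideal J(f) in C{u,v} is {-u*v/5 + v^4, u*v^2, u^2 + u*v}; counting standard monomials gives mu = 6. Corank 2; j^3 = u^2*(u + v) has shape L^2 M (L != M), so D-series; mu = 6 gives D_6.

Type D6, Milnor number mu = 6.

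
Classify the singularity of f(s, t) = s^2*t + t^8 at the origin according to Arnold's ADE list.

D9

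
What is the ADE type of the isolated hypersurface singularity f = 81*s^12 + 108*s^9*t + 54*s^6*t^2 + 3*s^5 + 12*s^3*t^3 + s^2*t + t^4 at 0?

D5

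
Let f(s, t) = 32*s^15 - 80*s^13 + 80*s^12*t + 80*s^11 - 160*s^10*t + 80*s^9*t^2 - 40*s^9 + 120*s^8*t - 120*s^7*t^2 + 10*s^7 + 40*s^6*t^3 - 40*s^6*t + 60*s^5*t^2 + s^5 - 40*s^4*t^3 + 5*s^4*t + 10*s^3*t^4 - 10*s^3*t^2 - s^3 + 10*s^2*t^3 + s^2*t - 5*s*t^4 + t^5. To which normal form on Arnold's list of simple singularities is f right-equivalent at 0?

D_6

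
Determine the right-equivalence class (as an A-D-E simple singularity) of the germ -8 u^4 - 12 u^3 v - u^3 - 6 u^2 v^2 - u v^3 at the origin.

The Hessian of f at 0 has rank 0. Corank 2; j^3 = -u^3 is a perfect cube, so E-series; the 4-jet and mu = 7 give E_7.

E_{7}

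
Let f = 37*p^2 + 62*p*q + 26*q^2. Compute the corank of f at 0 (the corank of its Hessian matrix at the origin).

Hessian at 0 has rank 2.

0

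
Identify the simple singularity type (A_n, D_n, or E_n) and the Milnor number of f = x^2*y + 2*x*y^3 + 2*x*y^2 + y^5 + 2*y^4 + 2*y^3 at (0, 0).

Type D_4, Milnor number mu = 4.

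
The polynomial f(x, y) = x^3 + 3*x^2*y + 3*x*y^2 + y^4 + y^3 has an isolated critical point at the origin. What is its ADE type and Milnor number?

Type E_{6}, Milnor number mu = 6.

The Hessian of f at 0 has rank 0. Corank 2; j^3 = (x + y)^3 is a perfect cube, so E-series; the 4-jet and mu = 6 give E_6.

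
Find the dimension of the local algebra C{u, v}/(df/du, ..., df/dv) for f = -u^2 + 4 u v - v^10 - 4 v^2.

9

The Hessian of f at 0 is [[-2, 4], [4, -8]] with rank 1, so corank 1. A Groebner basis of the Jacobian ideal J(f) in C{u,v} is {v^9, u - 2*v}; counting standard monomials gives mu = 9. Corank 1: A-series; mu = 9 gives A_9.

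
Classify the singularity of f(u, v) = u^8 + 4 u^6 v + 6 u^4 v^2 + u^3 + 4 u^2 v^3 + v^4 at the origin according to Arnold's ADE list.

The Hessian of f at 0 has rank 0. Corank 2; j^3 = u^3 is a perfect cube, so E-series; the 4-jet and mu = 6 give E_6.

E6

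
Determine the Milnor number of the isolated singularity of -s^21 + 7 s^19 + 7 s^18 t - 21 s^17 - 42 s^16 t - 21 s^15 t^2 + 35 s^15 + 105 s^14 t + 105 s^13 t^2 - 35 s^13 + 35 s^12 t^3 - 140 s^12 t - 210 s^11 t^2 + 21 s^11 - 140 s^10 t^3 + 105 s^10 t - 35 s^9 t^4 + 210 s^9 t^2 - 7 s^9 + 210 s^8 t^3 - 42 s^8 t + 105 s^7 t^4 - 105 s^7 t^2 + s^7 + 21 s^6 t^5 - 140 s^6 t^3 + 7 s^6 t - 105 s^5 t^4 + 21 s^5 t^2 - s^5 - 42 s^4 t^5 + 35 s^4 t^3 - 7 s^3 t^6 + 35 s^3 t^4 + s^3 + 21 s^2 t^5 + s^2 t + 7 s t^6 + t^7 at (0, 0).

8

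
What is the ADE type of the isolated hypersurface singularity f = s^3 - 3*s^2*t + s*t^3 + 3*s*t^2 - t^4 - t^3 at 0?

E_{7}

The Hessian of f at 0 has rank 0. Corank 2; j^3 = (s - t)^3 is a perfect cube, so E-series; the 4-jet and mu = 7 give E_7.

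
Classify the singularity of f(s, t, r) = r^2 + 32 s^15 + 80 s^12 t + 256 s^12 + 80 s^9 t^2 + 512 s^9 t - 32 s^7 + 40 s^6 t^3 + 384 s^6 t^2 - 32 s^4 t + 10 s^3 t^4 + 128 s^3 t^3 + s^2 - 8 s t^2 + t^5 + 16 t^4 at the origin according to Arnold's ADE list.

A_4

The Hessian of f at 0 has rank 2. Corank 1: A-series; mu = 4 gives A_4.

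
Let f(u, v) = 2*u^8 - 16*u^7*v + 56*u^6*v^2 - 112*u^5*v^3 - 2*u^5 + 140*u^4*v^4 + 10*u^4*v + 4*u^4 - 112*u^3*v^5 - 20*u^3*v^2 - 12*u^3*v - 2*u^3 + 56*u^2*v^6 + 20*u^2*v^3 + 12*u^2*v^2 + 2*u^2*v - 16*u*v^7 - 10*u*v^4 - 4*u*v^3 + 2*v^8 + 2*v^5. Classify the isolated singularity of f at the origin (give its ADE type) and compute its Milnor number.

The Hessian of f at 0 is [[0, 0], [0, 0]] with rank 0, so corank 2. A Groebner basis of the Jacobian ideal J(f) in C{u,v} is {u^2*v^2 - 13*u^2*v/4 - u^2 + 7*u*v^2/2 + 5*u*v/4 - 5*v^3/4, -59*u^2*v/8 - 2*u^2 + u*v^3 + 27*u*v^2/4 + 19*u*v/8 - 19*v^3/8, -23*u^2*v/2 - 3*u^2 + 9*u*v^2 + 7*u*v/2 + v^4 - 7*v^3/2, u^3 - 3*u^2*v - u^2 + 3*u*v^2 + u*v - v^3}; counting standard monomials gives mu = 9. Corank 2; j^3 = -2*u^2*(u - v) has shape L^2 M (L != M), so D-series; mu = 9 gives D_9.

Type D9, Milnor number mu = 9.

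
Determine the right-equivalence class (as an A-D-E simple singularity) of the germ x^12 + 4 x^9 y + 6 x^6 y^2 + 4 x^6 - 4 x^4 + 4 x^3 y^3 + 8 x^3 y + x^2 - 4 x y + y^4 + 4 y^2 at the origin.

A_3

The Hessian of f at 0 is [[2, -4], [-4, 8]] with rank 1, so corank 1. A Groebner basis of the Jacobian ideal J(f) in C{x,y} is {y^3, x - 2*y}; counting standard monomials gives mu = 3. Corank 1: A-series; mu = 3 gives A_3.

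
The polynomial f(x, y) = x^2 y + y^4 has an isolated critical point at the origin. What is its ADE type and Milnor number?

The Hessian of f at 0 is [[0, 0], [0, 0]] with rank 0, so corank 2. A Groebner basis of the Jacobian ideal J(f) in C{x,y} is {x^3, x^2/4 + y^3, x*y}; counting standard monomials gives mu = 5. Corank 2; j^3 = x^2*y has shape L^2 M (L != M), so D-series; mu = 5 gives D_5.

Type D5, Milnor number mu = 5.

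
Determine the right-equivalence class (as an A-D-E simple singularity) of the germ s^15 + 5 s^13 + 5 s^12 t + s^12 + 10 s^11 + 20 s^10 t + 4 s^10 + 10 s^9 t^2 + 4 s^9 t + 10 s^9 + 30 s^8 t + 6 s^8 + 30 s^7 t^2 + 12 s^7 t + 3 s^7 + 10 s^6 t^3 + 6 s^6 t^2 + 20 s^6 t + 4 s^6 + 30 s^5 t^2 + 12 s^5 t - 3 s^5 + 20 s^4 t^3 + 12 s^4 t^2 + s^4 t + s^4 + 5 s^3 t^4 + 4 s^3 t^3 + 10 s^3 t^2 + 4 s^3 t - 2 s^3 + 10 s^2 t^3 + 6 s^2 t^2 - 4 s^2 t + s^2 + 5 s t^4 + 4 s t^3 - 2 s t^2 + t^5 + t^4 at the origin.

A_{4}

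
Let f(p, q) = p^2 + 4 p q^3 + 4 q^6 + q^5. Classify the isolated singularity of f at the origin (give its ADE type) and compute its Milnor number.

Type A_{4}, Milnor number mu = 4.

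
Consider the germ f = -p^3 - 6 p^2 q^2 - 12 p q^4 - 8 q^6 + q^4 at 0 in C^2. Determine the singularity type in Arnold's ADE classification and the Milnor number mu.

Type E_{6}, Milnor number mu = 6.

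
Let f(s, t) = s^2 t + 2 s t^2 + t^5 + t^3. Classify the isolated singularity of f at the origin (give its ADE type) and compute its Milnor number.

Type D_{6}, Milnor number mu = 6.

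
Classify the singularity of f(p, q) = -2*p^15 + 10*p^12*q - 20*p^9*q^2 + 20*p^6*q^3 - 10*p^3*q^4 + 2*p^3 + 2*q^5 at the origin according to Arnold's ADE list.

E8

The Hessian of f at 0 has rank 0. Corank 2; j^3 = 2*p^3 is a perfect cube, so E-series; the 5-jet and mu = 8 give E_8.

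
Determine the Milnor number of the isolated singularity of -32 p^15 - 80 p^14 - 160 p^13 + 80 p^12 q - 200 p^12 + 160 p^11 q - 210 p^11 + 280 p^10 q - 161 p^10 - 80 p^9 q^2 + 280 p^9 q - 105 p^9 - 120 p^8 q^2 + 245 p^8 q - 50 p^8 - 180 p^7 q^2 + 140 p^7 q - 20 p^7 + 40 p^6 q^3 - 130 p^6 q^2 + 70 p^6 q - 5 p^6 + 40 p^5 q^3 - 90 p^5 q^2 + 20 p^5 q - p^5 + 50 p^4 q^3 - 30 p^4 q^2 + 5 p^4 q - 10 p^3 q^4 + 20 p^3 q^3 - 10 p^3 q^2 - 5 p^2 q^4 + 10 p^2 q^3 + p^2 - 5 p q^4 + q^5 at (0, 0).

The Hessian of f at 0 has rank 1. Corank 1: A-series; mu = 4 gives A_4.

4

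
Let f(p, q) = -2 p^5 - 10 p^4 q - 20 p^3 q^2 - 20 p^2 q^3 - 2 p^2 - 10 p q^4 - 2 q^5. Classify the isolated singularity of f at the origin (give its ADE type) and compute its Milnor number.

Type A_{4}, Milnor number mu = 4.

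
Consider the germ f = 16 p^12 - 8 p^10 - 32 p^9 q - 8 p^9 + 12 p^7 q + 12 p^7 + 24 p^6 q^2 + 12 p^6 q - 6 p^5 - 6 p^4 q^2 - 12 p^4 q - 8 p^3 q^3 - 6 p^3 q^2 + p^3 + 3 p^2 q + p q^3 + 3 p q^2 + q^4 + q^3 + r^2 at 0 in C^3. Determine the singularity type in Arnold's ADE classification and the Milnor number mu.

Type E_7, Milnor number mu = 7.

The Hessian of f at 0 is [[0, 0, 0], [0, 0, 0], [0, 0, 2]] with rank 1, so corank 2. A Groebner basis of the Jacobian ideal J(f) in C{p,q,r} is {p^3 + 3*p^2*q + 6*p^2 + 12*p*q + 6*q^2, -3*p^2 + p*q^2 - 6*p*q - 3*q^2, 3*p^2 + 6*p*q + q^3 + 3*q^2, r}; counting standard monomials gives mu = 7. Corank 2; j^3 = (p + q)^3 is a perfect cube, so E-series; the 4-jet and mu = 7 give E_7.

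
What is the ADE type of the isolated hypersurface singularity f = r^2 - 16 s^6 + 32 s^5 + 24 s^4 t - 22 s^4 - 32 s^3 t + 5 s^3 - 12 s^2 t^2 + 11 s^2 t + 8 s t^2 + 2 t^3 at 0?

The Hessian of f at 0 has rank 1. Corank 2; j^3 = (s + t)*(5*s^2 + 6*s*t + 2*t^2) splits into three distinct lines over C (the quadratic factor has nonzero discriminant), so D_4.

D_{4}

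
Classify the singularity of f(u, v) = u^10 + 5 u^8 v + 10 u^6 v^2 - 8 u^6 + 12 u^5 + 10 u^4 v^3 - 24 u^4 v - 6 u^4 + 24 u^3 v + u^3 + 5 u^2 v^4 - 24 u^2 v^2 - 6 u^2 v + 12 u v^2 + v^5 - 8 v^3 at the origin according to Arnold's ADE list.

The Hessian of f at 0 has rank 0. Corank 2; j^3 = (u - 2*v)^3 is a perfect cube, so E-series; the 5-jet and mu = 8 give E_8.

E_{8}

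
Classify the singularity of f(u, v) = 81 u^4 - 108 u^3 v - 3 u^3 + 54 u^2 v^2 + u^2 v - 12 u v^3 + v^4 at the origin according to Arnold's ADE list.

D5

The Hessian of f at 0 has rank 0. Corank 2; j^3 = -u^2*(3*u - v) has shape L^2 M (L != M), so D-series; mu = 5 gives D_5.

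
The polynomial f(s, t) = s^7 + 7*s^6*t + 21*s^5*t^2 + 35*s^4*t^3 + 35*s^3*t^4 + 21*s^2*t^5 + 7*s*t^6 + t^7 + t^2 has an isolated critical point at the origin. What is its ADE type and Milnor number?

Type A_6, Milnor number mu = 6.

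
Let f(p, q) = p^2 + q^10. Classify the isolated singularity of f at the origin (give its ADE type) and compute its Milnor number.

Type A_{9}, Milnor number mu = 9.

The Hessian of f at 0 has rank 1. Corank 1: A-series; mu = 9 gives A_9.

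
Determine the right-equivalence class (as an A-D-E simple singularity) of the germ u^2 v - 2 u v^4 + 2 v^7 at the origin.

D8

The Hessian of f at 0 is [[0, 0], [0, 0]] with rank 0, so corank 2. A Groebner basis of the Jacobian ideal J(f) in C{u,v} is {u^2/6 + u*v^3, -u*v + v^4, u^3, u^2*v}; counting standard monomials gives mu = 8. Corank 2; j^3 = u^2*v has shape L^2 M (L != M), so D-series; mu = 8 gives D_8.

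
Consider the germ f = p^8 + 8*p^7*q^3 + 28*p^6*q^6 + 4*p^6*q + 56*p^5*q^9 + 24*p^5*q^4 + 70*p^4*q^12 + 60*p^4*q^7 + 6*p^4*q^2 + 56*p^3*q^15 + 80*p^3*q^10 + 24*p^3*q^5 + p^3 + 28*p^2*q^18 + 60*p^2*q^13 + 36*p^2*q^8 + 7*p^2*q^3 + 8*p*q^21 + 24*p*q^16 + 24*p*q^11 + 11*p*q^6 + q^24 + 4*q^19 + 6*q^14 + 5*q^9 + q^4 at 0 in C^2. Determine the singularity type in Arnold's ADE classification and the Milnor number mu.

Type E6, Milnor number mu = 6.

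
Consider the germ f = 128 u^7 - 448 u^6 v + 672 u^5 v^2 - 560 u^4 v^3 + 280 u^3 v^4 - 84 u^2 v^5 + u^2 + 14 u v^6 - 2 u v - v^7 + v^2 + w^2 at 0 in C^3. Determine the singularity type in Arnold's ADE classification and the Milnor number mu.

Type A6, Milnor number mu = 6.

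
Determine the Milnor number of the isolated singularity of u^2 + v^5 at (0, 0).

4

The Hessian of f at 0 has rank 1. Corank 1: A-series; mu = 4 gives A_4.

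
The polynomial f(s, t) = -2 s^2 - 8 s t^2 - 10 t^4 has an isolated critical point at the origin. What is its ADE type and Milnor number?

The Hessian of f at 0 is [[-4, 0], [0, 0]] with rank 1, so corank 1. A Groebner basis of the Jacobian ideal J(f) in C{s,t} is {s^2, s*t, s/2 + t^2}; counting standard monomials gives mu = 3. Corank 1: A-series; mu = 3 gives A_3.

Type A3, Milnor number mu = 3.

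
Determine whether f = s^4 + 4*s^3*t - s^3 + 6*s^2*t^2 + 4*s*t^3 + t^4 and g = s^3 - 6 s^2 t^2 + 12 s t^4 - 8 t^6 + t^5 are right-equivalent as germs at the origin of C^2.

The Hessian of f at 0 is [[0, 0], [0, 0]] with rank 0, so corank 2. A Groebner basis of the Jacobian ideal J(f) in C{s,t} is {t^4, s*t^2 + t^3/3, s^2}; counting standard monomials gives mu = 6. Corank 2; j^3 = -s^3 is a perfect cube, so E-series; the 4-jet and mu = 6 give E_6. The Hessian of g at 0 is [[0, 0], [0, 0]] with rank 0, so corank 2. A Groebner basis of the Jacobian ideal J(g) in C{s,t} is {t^4, s^3, -s^2/4 + s*t^2}; counting standard monomials gives mu = 8. Corank 2; j^3 = s^3 is a perfect cube, so E-series; the 5-jet and mu = 8 give E_8. f is E_6 but g is E_8, hence not right-equivalent.

No.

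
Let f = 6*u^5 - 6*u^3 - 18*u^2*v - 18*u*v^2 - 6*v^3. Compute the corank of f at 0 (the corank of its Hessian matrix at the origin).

2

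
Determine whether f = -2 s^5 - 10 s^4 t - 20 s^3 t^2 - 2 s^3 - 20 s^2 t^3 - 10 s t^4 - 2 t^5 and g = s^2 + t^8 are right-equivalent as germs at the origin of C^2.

No.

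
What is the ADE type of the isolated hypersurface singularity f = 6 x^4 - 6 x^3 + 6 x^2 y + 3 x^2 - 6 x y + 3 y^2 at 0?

A_3

The Hessian of f at 0 is [[6, -6], [-6, 6]] with rank 1, so corank 1. A Groebner basis of the Jacobian ideal J(f) in C{x,y} is {x^2 - x + y, x*y - x + y, -x + y^2 + y}; counting standard monomials gives mu = 3. Corank 1: A-series; mu = 3 gives A_3.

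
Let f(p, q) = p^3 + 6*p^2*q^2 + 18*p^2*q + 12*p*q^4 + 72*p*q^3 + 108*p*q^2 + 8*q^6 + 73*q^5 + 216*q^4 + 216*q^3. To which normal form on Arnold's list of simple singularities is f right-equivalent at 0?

The Hessian of f at 0 is [[0, 0], [0, 0]] with rank 0, so corank 2. A Groebner basis of the Jacobian ideal J(f) in C{p,q} is {q^4, p^3 + 18*p^2*q - 27*p^2 - 324*p*q - 432*q^3 - 972*q^2, p^2/4 + p*q^2 + 3*p*q + 6*q^3 + 9*q^2}; counting standard monomials gives mu = 8. Corank 2; j^3 = (p + 6*q)^3 is a perfect cube, so E-series; the 5-jet and mu = 8 give E_8.

E_{8}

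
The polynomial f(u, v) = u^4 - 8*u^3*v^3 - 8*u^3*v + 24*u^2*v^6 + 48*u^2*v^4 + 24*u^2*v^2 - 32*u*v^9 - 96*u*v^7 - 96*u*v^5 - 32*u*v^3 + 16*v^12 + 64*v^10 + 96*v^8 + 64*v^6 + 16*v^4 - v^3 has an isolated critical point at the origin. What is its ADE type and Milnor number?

Type E_{6}, Milnor number mu = 6.

The Hessian of f at 0 has rank 0. Corank 2; j^3 = -v^3 is a perfect cube, so E-series; the 4-jet and mu = 6 give E_6.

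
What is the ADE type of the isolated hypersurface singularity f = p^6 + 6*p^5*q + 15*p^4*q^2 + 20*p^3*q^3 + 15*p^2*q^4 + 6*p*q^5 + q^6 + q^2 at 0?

A5

The Hessian of f at 0 has rank 1. Corank 1: A-series; mu = 5 gives A_5.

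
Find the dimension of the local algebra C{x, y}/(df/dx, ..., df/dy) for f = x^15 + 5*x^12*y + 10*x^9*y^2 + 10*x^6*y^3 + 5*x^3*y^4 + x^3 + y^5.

8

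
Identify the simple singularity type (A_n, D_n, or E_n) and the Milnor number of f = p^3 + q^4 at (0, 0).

The Hessian of f at 0 has rank 0. Corank 2; j^3 = p^3 is a perfect cube, so E-series; the 4-jet and mu = 6 give E_6.

Type E6, Milnor number mu = 6.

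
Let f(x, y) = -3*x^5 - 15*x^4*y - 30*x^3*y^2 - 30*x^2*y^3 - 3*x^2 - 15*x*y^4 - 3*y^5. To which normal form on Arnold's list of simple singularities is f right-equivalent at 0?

A_4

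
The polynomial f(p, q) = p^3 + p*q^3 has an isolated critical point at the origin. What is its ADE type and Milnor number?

Type E7, Milnor number mu = 7.

The Hessian of f at 0 has rank 0. Corank 2; j^3 = p^3 is a perfect cube, so E-series; the 4-jet and mu = 7 give E_7.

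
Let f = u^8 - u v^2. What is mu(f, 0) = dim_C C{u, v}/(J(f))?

9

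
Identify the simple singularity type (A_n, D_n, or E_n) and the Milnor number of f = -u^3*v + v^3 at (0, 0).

Type E_{7}, Milnor number mu = 7.

The Hessian of f at 0 is [[0, 0], [0, 0]] with rank 0, so corank 2. A Groebner basis of the Jacobian ideal J(f) in C{u,v} is {u^3 - 3*v^2, u^2*v, v^3}; counting standard monomials gives mu = 7. Corank 2; j^3 = v^3 is a perfect cube, so E-series; the 4-jet and mu = 7 give E_7.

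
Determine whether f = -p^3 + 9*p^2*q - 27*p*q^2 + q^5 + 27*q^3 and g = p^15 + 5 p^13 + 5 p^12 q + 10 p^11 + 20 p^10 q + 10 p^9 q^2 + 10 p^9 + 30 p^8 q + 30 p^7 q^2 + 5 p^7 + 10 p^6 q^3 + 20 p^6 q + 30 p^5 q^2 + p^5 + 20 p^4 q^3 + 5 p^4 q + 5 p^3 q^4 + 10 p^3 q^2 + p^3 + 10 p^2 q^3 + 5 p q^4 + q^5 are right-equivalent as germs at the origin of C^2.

The Hessian of f at 0 has rank 0. Corank 2; j^3 = -(p - 3*q)^3 is a perfect cube, so E-series; the 5-jet and mu = 8 give E_8. The Hessian of g at 0 has rank 0. Corank 2; j^3 = p^3 is a perfect cube, so E-series; the 5-jet and mu = 8 give E_8. Both have type E_8, hence right-equivalent.

Yes.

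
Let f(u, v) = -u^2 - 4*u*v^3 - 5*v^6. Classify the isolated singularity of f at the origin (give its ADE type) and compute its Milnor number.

Type A_5, Milnor number mu = 5.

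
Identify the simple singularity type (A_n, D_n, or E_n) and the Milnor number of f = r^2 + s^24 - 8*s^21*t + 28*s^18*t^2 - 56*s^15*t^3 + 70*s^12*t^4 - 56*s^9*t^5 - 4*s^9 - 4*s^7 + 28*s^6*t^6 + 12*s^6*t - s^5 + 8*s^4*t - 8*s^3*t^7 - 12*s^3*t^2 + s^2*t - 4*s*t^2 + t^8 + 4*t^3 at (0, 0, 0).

Type D_{9}, Milnor number mu = 9.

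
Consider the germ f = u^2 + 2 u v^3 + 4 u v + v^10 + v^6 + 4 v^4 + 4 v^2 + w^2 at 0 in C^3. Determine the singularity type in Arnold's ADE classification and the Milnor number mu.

The Hessian of f at 0 is [[2, 4, 0], [4, 8, 0], [0, 0, 2]] with rank 2, so corank 1. A Groebner basis of the Jacobian ideal J(f) in C{u,v,w} is {u^3 + 6*u^2*v + 12*u*v^2 - 8*u - 16*v, u + v^3 + 2*v, w}; counting standard monomials gives mu = 9. Corank 1: A-series; mu = 9 gives A_9.

Type A_9, Milnor number mu = 9.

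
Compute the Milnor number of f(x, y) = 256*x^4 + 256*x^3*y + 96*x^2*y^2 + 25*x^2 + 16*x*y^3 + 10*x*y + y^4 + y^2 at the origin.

The Hessian of f at 0 has rank 1. Corank 1: A-series; mu = 3 gives A_3.

3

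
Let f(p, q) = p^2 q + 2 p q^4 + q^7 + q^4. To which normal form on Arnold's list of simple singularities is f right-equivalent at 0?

D5

The Hessian of f at 0 has rank 0. Corank 2; j^3 = p^2*q has shape L^2 M (L != M), so D-series; mu = 5 gives D_5.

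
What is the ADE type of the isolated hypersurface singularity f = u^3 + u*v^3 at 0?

E_{7}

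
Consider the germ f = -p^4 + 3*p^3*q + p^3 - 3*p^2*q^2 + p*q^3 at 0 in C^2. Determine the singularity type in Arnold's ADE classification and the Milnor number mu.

The Hessian of f at 0 has rank 0. Corank 2; j^3 = p^3 is a perfect cube, so E-series; the 4-jet and mu = 7 give E_7.

Type E_7, Milnor number mu = 7.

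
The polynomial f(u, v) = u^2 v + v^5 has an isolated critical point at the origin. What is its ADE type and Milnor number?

Type D_6, Milnor number mu = 6.

The Hessian of f at 0 is [[0, 0], [0, 0]] with rank 0, so corank 2. A Groebner basis of the Jacobian ideal J(f) in C{u,v} is {u^2/5 + v^4, u^3, u*v}; counting standard monomials gives mu = 6. Corank 2; j^3 = u^2*v has shape L^2 M (L != M), so D-series; mu = 6 gives D_6.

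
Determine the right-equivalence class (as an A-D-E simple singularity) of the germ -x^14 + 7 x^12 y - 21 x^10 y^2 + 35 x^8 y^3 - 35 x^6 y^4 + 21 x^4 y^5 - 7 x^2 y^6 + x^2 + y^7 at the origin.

A_6

The Hessian of f at 0 is [[2, 0], [0, 0]] with rank 1, so corank 1. A Groebner basis of the Jacobian ideal J(f) in C{x,y} is {y^6, x}; counting standard monomials gives mu = 6. Corank 1: A-series; mu = 6 gives A_6.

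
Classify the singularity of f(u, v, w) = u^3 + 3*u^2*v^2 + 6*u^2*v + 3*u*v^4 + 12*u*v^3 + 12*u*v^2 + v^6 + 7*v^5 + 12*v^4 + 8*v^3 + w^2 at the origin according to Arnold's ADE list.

The Hessian of f at 0 is [[0, 0, 0], [0, 0, 0], [0, 0, 2]] with rank 1, so corank 2. A Groebner basis of the Jacobian ideal J(f) in C{u,v,w} is {v^4, u^3 + 6*u^2*v - 6*u^2 - 24*u*v - 16*v^3 - 24*v^2, u^2/2 + u*v^2 + 2*u*v + 2*v^3 + 2*v^2, w}; counting standard monomials gives mu = 8. Corank 2; j^3 = (u + 2*v)^3 is a perfect cube, so E-series; the 5-jet and mu = 8 give E_8.

E_{8}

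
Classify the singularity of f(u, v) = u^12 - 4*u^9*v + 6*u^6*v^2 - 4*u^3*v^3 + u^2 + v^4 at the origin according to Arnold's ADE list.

A_3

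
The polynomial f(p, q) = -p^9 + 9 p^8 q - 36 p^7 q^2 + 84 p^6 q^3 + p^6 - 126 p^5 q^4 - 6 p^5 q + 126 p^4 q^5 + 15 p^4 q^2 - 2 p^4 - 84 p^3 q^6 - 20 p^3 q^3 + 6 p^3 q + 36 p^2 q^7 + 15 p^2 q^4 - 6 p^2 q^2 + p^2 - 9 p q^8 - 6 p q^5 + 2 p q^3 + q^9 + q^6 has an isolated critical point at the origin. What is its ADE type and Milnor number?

Type A8, Milnor number mu = 8.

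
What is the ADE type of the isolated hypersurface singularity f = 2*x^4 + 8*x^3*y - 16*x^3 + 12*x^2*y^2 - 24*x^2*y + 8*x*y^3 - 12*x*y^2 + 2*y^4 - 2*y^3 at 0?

E_6

The Hessian of f at 0 has rank 0. Corank 2; j^3 = -2*(2*x + y)^3 is a perfect cube, so E-series; the 4-jet and mu = 6 give E_6.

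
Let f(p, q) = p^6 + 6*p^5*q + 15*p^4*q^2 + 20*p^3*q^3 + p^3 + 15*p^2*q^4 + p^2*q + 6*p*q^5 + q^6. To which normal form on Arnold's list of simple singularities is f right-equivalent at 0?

D7

The Hessian of f at 0 has rank 0. Corank 2; j^3 = p^2*(p + q) has shape L^2 M (L != M), so D-series; mu = 7 gives D_7.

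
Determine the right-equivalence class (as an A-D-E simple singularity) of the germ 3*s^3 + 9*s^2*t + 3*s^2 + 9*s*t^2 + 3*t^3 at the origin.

A2

The Hessian of f at 0 has rank 1. Corank 1: A-series; mu = 2 gives A_2.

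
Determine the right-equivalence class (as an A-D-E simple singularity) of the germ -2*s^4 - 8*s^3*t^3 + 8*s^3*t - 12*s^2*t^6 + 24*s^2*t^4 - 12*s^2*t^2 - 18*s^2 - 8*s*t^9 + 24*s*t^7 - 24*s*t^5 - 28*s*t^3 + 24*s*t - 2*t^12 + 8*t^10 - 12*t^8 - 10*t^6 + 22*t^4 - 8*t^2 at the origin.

The Hessian of f at 0 is [[-36, 24], [24, -16]] with rank 1, so corank 1. A Groebner basis of the Jacobian ideal J(f) in C{s,t} is {t^3, s - 2*t/3}; counting standard monomials gives mu = 3. Corank 1: A-series; mu = 3 gives A_3.

A_3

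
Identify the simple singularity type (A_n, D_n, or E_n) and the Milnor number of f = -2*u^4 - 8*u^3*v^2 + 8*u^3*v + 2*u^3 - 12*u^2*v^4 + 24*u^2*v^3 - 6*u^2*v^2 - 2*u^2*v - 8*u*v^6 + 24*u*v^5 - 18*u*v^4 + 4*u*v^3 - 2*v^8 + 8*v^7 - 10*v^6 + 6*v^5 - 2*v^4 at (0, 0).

The Hessian of f at 0 has rank 0. Corank 2; j^3 = 2*u^2*(u - v) has shape L^2 M (L != M), so D-series; mu = 5 gives D_5.

Type D5, Milnor number mu = 5.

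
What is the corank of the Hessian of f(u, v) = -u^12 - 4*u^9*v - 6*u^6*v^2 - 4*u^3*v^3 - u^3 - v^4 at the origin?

Hessian at 0 has rank 0.

2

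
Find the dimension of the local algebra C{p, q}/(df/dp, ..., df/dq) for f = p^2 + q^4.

3

The Hessian of f at 0 has rank 1. Corank 1: A-series; mu = 3 gives A_3.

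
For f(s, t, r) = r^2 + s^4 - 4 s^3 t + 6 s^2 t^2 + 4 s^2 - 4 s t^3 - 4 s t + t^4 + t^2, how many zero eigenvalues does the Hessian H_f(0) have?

1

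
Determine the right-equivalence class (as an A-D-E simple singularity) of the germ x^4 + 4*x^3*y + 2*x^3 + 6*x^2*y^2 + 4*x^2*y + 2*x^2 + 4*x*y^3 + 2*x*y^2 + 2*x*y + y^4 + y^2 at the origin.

A_{1}

The Hessian of f at 0 has rank 2. Corank 0: nondegenerate Morse point, so A_1.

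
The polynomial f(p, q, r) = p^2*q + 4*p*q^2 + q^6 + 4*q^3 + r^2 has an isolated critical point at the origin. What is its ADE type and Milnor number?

Type D7, Milnor number mu = 7.

The Hessian of f at 0 is [[0, 0, 0], [0, 0, 0], [0, 0, 2]] with rank 1, so corank 2. A Groebner basis of the Jacobian ideal J(f) in C{p,q,r} is {p^2/6 + q^5 - 2*q^2/3, p^3 + 8*q^3, p*q + 2*q^2, r}; counting standard monomials gives mu = 7. Corank 2; j^3 = q*(p + 2*q)^2 has shape L^2 M (L != M), so D-series; mu = 7 gives D_7.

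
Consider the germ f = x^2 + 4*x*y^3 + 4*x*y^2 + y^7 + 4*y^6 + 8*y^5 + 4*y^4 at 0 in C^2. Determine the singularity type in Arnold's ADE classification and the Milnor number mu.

Type A6, Milnor number mu = 6.

The Hessian of f at 0 is [[2, 0], [0, 0]] with rank 1, so corank 1. A Groebner basis of the Jacobian ideal J(f) in C{x,y} is {x^3, x^2*y - x^2/2 - x*y + x + 2*y^2, x^2/4 + x*y^2 - x*y/2 + x/2 + y^2, x/2 + y^3 + y^2}; counting standard monomials gives mu = 6. Corank 1: A-series; mu = 6 gives A_6.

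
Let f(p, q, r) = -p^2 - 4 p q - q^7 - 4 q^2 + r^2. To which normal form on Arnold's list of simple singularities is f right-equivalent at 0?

A6

The Hessian of f at 0 has rank 2. Corank 1: A-series; mu = 6 gives A_6.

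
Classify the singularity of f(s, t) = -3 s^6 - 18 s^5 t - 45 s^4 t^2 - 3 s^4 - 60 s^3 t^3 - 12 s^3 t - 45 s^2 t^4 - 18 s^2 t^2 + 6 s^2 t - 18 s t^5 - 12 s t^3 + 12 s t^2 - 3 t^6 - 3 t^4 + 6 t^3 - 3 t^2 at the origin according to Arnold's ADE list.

A_{5}

The Hessian of f at 0 has rank 1. Corank 1: A-series; mu = 5 gives A_5.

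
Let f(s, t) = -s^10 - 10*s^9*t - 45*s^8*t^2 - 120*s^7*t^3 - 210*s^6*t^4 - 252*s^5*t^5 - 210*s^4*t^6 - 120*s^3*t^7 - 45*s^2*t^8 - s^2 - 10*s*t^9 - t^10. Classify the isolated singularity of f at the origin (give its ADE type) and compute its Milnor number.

Type A9, Milnor number mu = 9.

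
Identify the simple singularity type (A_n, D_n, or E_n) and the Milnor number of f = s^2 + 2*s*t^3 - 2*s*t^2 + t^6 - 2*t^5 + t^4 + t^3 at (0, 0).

The Hessian of f at 0 has rank 1. Corank 1: A-series; mu = 2 gives A_2.

Type A_{2}, Milnor number mu = 2.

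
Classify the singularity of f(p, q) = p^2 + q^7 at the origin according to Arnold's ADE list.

The Hessian of f at 0 has rank 1. Corank 1: A-series; mu = 6 gives A_6.

A6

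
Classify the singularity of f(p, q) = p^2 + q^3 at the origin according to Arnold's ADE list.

A_{2}

The Hessian of f at 0 is [[2, 0], [0, 0]] with rank 1, so corank 1. A Groebner basis of the Jacobian ideal J(f) in C{p,q} is {q^2, p}; counting standard monomials gives mu = 2. Corank 1: A-series; mu = 2 gives A_2.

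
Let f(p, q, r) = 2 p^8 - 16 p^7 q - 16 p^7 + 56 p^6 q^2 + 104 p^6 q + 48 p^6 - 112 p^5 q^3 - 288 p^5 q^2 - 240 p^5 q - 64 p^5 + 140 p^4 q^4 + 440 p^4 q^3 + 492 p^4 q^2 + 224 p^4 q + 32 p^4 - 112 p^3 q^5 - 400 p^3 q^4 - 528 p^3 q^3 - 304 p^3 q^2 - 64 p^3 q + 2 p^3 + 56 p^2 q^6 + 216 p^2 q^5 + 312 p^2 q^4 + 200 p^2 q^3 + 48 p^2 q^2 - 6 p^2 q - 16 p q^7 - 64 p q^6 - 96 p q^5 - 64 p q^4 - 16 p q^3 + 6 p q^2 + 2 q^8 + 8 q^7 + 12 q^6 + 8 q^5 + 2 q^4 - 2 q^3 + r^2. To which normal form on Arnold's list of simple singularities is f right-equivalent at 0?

E_{6}

The Hessian of f at 0 has rank 1. Corank 2; j^3 = 2*(p - q)^3 is a perfect cube, so E-series; the 4-jet and mu = 6 give E_6.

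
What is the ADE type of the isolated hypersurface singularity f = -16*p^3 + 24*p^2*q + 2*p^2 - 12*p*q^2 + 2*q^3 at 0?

A2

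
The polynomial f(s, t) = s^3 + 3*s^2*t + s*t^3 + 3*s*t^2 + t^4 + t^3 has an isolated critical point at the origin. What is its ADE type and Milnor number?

Type E_7, Milnor number mu = 7.

The Hessian of f at 0 has rank 0. Corank 2; j^3 = (s + t)^3 is a perfect cube, so E-series; the 4-jet and mu = 7 give E_7.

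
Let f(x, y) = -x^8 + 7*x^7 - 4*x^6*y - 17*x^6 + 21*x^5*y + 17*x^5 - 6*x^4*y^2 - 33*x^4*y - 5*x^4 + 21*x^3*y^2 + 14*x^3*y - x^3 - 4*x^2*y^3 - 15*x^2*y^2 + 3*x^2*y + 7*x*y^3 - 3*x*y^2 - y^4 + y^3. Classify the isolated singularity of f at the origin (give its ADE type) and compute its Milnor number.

The Hessian of f at 0 has rank 0. Corank 2; j^3 = -(x - y)^3 is a perfect cube, so E-series; the 4-jet and mu = 7 give E_7.

Type E_7, Milnor number mu = 7.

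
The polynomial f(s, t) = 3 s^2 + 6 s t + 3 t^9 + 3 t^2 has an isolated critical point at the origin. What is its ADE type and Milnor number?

Type A_8, Milnor number mu = 8.

The Hessian of f at 0 has rank 1. Corank 1: A-series; mu = 8 gives A_8.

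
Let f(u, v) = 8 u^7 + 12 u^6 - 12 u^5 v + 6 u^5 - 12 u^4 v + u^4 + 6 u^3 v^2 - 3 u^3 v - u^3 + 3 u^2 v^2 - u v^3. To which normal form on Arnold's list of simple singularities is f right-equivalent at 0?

E_7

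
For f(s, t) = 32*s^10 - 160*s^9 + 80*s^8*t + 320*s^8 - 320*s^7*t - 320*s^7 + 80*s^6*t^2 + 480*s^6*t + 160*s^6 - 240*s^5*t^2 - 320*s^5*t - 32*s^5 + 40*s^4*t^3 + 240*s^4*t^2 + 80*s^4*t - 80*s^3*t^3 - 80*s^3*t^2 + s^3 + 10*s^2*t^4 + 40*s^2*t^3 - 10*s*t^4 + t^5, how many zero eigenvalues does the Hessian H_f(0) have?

Hessian at 0 has rank 0.

2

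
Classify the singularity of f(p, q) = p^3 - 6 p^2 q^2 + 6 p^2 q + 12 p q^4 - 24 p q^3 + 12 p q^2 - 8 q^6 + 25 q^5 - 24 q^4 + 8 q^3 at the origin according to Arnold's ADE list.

E_8

The Hessian of f at 0 has rank 0. Corank 2; j^3 = (p + 2*q)^3 is a perfect cube, so E-series; the 5-jet and mu = 8 give E_8.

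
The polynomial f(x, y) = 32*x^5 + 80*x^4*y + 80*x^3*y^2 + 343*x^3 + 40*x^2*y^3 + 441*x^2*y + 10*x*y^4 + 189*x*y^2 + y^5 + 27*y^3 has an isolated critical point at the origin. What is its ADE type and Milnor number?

Type E_8, Milnor number mu = 8.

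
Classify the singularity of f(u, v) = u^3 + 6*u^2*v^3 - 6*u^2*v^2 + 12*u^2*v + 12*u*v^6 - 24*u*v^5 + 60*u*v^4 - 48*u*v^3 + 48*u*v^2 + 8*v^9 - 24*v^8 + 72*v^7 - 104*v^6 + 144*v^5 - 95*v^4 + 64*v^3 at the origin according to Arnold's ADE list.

E_6

The Hessian of f at 0 has rank 0. Corank 2; j^3 = (u + 4*v)^3 is a perfect cube, so E-series; the 4-jet and mu = 6 give E_6.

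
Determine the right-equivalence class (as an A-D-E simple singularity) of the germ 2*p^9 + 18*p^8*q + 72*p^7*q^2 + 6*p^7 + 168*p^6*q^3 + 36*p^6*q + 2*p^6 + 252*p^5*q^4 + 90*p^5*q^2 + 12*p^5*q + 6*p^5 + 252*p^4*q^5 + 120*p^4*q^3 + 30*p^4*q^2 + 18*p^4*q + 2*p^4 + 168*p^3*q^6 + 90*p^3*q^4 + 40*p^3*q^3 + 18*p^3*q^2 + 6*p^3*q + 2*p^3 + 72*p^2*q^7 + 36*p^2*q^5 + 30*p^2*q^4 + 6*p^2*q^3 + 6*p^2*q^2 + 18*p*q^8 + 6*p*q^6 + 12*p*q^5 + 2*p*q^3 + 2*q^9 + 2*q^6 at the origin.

The Hessian of f at 0 has rank 0. Corank 2; j^3 = 2*p^3 is a perfect cube, so E-series; the 4-jet and mu = 7 give E_7.

E_7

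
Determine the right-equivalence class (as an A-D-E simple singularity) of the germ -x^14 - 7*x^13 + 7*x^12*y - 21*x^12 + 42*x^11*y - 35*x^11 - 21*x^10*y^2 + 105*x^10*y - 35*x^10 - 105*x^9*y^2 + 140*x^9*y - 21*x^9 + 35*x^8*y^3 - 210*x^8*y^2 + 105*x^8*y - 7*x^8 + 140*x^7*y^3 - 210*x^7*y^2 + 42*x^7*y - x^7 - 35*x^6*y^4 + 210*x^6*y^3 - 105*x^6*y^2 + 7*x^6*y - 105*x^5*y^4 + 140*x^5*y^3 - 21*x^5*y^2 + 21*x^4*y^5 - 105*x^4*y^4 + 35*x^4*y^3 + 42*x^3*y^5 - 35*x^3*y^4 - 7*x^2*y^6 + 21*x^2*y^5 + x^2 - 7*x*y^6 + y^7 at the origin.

A_6

The Hessian of f at 0 has rank 1. Corank 1: A-series; mu = 6 gives A_6.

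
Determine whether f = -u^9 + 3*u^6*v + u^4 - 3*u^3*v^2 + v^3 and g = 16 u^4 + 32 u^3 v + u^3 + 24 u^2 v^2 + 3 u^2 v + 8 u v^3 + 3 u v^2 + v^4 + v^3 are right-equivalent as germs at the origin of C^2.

Yes.

The Hessian of f at 0 has rank 0. Corank 2; j^3 = v^3 is a perfect cube, so E-series; the 4-jet and mu = 6 give E_6. The Hessian of g at 0 has rank 0. Corank 2; j^3 = (u + v)^3 is a perfect cube, so E-series; the 4-jet and mu = 6 give E_6. Both have type E_6, hence right-equivalent.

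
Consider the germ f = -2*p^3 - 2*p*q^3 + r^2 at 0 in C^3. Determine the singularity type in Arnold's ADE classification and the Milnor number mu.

The Hessian of f at 0 is [[0, 0, 0], [0, 0, 0], [0, 0, 2]] with rank 1, so corank 2. A Groebner basis of the Jacobian ideal J(f) in C{p,q,r} is {p^3, p*q^2, 3*p^2 + q^3, r}; counting standard monomials gives mu = 7. Corank 2; j^3 = -2*p^3 is a perfect cube, so E-series; the 4-jet and mu = 7 give E_7.

Type E_7, Milnor number mu = 7.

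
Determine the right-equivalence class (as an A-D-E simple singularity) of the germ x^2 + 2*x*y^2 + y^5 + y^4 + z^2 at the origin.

A4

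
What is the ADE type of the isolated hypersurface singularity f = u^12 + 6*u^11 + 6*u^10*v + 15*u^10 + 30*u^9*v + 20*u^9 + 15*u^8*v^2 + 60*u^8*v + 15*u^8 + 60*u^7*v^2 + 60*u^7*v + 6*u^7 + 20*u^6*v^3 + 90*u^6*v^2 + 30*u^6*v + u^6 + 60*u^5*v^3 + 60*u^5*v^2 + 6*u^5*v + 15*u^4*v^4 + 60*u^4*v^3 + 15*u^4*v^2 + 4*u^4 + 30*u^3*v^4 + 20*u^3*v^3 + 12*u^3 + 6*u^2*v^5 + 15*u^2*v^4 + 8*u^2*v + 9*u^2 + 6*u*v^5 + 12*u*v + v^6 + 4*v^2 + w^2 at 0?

The Hessian of f at 0 has rank 2. Corank 1: A-series; mu = 5 gives A_5.

A_{5}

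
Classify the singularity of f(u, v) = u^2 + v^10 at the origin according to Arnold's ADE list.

A9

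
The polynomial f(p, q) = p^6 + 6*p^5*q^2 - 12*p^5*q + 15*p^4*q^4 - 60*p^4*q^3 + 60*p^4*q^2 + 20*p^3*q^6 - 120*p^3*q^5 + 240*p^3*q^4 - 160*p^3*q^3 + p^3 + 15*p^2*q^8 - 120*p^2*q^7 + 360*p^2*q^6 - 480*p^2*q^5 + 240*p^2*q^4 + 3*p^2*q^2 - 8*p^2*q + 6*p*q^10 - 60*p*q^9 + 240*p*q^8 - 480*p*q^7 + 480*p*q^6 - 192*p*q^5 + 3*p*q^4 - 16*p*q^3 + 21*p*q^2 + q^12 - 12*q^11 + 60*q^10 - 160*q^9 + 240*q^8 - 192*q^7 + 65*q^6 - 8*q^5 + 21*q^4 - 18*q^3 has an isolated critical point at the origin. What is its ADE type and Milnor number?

Type D7, Milnor number mu = 7.

The Hessian of f at 0 is [[0, 0], [0, 0]] with rank 0, so corank 2. A Groebner basis of the Jacobian ideal J(f) in C{p,q} is {-p^2 + 5*p*q + q^4 - q^3 - 6*q^2, p^3 + 27*p^2 - 273*p*q/2 - 3*q^3/2 + 333*q^2/2, p^2*q + 6*p^2 - 181*p*q/6 - 19*q^3/6 + 73*q^2/2, p^2 + p*q^2 - 5*p*q - 2*q^3 + 6*q^2}; counting standard monomials gives mu = 7. Corank 2; j^3 = (p - 3*q)^2*(p - 2*q) has shape L^2 M (L != M), so D-series; mu = 7 gives D_7.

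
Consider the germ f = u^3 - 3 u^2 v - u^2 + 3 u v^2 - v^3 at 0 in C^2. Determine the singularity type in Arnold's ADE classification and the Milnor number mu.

The Hessian of f at 0 has rank 1. Corank 1: A-series; mu = 2 gives A_2.

Type A2, Milnor number mu = 2.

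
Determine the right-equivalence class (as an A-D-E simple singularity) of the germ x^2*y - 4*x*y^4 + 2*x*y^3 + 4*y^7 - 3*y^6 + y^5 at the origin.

The Hessian of f at 0 has rank 0. Corank 2; j^3 = x^2*y has shape L^2 M (L != M), so D-series; mu = 7 gives D_7.

D_{7}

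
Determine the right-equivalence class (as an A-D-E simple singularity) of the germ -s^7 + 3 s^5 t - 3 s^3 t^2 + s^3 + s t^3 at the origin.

E_7

The Hessian of f at 0 has rank 0. Corank 2; j^3 = s^3 is a perfect cube, so E-series; the 4-jet and mu = 7 give E_7.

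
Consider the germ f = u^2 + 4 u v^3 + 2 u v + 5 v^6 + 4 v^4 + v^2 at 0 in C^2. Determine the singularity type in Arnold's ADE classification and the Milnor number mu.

Type A5, Milnor number mu = 5.

The Hessian of f at 0 is [[2, 2], [2, 2]] with rank 1, so corank 1. A Groebner basis of the Jacobian ideal J(f) in C{u,v} is {u*v^2 - u/2 - v/2, u/2 + v^3 + v/2, u^2 + 2*u*v + v^2}; counting standard monomials gives mu = 5. Corank 1: A-series; mu = 5 gives A_5.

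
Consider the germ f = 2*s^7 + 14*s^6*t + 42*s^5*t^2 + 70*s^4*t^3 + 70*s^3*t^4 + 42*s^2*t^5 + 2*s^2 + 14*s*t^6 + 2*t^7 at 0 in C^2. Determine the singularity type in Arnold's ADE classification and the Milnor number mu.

The Hessian of f at 0 has rank 1. Corank 1: A-series; mu = 6 gives A_6.

Type A6, Milnor number mu = 6.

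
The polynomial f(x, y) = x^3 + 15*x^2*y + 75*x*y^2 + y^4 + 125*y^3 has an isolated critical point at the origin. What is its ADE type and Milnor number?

The Hessian of f at 0 has rank 0. Corank 2; j^3 = (x + 5*y)^3 is a perfect cube, so E-series; the 4-jet and mu = 6 give E_6.

Type E_6, Milnor number mu = 6.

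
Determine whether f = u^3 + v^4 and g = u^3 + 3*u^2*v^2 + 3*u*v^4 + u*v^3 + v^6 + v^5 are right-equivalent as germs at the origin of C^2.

No.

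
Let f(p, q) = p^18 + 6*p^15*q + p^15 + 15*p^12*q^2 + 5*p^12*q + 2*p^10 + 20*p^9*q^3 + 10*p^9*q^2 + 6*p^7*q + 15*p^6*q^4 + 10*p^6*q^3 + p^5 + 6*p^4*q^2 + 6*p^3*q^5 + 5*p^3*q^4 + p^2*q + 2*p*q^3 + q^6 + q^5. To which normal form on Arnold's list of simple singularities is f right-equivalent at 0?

D7

The Hessian of f at 0 is [[0, 0], [0, 0]] with rank 0, so corank 2. A Groebner basis of the Jacobian ideal J(f) in C{p,q} is {p^3, p^2*q + p^2/6 + p*q^2/6, p*q + q^3}; counting standard monomials gives mu = 7. Corank 2; j^3 = p^2*q has shape L^2 M (L != M), so D-series; mu = 7 gives D_7.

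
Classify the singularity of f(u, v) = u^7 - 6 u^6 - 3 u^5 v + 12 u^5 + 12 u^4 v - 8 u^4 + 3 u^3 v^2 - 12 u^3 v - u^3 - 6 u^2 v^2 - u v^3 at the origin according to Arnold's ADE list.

E_7

The Hessian of f at 0 has rank 0. Corank 2; j^3 = -u^3 is a perfect cube, so E-series; the 4-jet and mu = 7 give E_7.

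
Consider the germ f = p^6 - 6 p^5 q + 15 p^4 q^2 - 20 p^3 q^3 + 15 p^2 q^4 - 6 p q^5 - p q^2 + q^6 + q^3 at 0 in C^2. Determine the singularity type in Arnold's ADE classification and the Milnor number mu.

The Hessian of f at 0 has rank 0. Corank 2; j^3 = -q^2*(p - q) has shape L^2 M (L != M), so D-series; mu = 7 gives D_7.

Type D_{7}, Milnor number mu = 7.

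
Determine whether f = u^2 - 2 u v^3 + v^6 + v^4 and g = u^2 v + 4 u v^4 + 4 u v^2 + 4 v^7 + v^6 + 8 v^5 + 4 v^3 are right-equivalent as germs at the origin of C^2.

The Hessian of f at 0 has rank 1. Corank 1: A-series; mu = 3 gives A_3. The Hessian of g at 0 has rank 0. Corank 2; j^3 = v*(u + 2*v)^2 has shape L^2 M (L != M), so D-series; mu = 7 gives D_7. f is A_3 but g is D_7, hence not right-equivalent.

No.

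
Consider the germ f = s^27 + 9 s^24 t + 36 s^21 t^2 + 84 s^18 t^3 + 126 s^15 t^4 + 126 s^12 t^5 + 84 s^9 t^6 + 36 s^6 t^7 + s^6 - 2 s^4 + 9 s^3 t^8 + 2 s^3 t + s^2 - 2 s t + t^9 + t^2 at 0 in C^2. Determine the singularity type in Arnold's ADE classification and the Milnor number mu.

Type A_8, Milnor number mu = 8.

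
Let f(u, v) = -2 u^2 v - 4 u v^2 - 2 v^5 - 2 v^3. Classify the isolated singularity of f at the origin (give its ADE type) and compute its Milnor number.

Type D6, Milnor number mu = 6.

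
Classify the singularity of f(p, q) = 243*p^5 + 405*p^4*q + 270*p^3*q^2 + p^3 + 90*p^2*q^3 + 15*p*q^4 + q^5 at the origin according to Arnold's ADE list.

E8

The Hessian of f at 0 is [[0, 0], [0, 0]] with rank 0, so corank 2. A Groebner basis of the Jacobian ideal J(f) in C{p,q} is {q^5, p*q^3 + q^4/12, p^2}; counting standard monomials gives mu = 8. Corank 2; j^3 = p^3 is a perfect cube, so E-series; the 5-jet and mu = 8 give E_8.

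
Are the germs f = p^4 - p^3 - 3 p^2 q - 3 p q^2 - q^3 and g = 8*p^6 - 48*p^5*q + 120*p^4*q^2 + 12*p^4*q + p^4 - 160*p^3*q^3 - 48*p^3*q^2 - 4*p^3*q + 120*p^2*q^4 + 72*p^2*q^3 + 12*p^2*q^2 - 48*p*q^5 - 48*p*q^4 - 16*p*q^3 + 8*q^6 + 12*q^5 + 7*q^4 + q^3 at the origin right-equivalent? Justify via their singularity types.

Yes.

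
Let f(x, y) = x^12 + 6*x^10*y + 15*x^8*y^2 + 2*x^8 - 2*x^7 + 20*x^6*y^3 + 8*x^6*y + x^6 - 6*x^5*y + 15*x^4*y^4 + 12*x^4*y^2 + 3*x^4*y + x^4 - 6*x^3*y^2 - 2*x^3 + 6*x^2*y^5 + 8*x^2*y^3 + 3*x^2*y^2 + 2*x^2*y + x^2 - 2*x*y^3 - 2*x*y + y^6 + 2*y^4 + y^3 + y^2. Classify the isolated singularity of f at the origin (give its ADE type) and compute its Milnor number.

Type A2, Milnor number mu = 2.

The Hessian of f at 0 has rank 1. Corank 1: A-series; mu = 2 gives A_2.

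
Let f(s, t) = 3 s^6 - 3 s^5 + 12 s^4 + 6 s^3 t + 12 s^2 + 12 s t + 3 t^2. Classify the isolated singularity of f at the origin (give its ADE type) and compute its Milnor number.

Type A_4, Milnor number mu = 4.

The Hessian of f at 0 is [[24, 12], [12, 6]] with rank 1, so corank 1. A Groebner basis of the Jacobian ideal J(f) in C{s,t} is {-16*s + t^3 - 8*t, s^2 - t^2/4, s*t + t^2/2}; counting standard monomials gives mu = 4. Corank 1: A-series; mu = 4 gives A_4.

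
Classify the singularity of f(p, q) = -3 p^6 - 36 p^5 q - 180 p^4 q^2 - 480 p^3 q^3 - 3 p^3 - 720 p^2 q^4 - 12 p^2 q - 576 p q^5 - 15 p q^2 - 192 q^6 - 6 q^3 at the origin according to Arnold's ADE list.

D7

The Hessian of f at 0 has rank 0. Corank 2; j^3 = -3*(p + q)^2*(p + 2*q) has shape L^2 M (L != M), so D-series; mu = 7 gives D_7.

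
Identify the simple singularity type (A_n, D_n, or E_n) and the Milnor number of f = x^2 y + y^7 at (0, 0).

The Hessian of f at 0 has rank 0. Corank 2; j^3 = x^2*y has shape L^2 M (L != M), so D-series; mu = 8 gives D_8.

Type D_{8}, Milnor number mu = 8.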